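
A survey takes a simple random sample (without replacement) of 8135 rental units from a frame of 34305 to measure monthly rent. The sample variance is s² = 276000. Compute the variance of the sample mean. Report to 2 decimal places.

25.88

Under SRS without replacement, Var(ȳ) = (1 − f)·s²/n with f = n/N = 8135/34305 = 0.23713744.
Var(ȳ) = (1 − 0.23713744)·276000/8135 = 0.76286256·33.927474 = 25.881999.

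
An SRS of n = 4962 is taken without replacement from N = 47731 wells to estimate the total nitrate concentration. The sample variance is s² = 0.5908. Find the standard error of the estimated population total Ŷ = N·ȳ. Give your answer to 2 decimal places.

493.01

Var(Ŷ) = N²·Var(ȳ) = N²·(1 − n/N)·s²/n.
f = 4962/47731 = 0.10395760; Var(ȳ) = 0.89604240·0.5908/4962 = 1.0668719 × 10^-4.
Var(Ŷ) = 47731² · (1.0668719 × 10^-4) = 243059.92.
SE(Ŷ) = √(243059.92) = 493.01.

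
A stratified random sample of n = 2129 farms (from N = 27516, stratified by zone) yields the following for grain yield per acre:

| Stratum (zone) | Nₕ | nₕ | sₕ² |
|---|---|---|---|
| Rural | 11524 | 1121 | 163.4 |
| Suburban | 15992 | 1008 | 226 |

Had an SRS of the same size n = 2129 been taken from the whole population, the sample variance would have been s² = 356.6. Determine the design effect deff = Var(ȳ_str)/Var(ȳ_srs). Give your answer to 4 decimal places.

0.6085

Var(ȳ_str) = Σ Wₕ²(1−fₕ)sₕ²/nₕ with Wₕ = Nₕ/27516:
  Rural: (11524/27516)²·(1−1121/11524)·163.4/1121 = 0.0230801
  Suburban: (15992/27516)²·(1−1008/15992)·226/1008 = 0.07095906
  → Var(ȳ_str) = 0.09403916.
Var(ȳ_srs) = (1 − 2129/27516)·356.6/2129 = 0.15453674.
deff = 0.09403916 / 0.15453674 = 0.6085.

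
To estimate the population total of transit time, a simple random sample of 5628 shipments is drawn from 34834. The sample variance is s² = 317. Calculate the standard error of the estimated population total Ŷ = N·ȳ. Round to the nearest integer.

7570

Var(Ŷ) = N²·Var(ȳ) = N²·(1 − n/N)·s²/n.
f = 5628/34834 = 0.16156629; Var(ȳ) = 0.83843371·317/5628 = 0.047225211.
Var(Ŷ) = 34834² · 0.047225211 = 5.7303428 × 10^7.
SE(Ŷ) = √(5.7303428 × 10^7) = 7570.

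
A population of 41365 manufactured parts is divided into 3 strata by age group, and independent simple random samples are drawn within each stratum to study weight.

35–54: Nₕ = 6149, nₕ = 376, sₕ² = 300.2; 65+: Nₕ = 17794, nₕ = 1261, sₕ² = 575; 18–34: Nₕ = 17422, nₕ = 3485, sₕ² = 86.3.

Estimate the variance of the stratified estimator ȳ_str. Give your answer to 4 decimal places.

Var(ȳ_str) = Σₕ Wₕ²(1 − fₕ)sₕ²/nₕ with Wₕ = Nₕ/N, N = 41365.
35–54: Wₕ = 0.14865224; term = 0.14865224²·(1 − 0.06114815)·300.2/376 = 0.016563909.
65+: Wₕ = 0.43017043; term = 0.43017043²·(1 − 0.07086658)·575/1261 = 0.078399258.
18–34: Wₕ = 0.42117732; term = 0.42117732²·(1 − 0.20003444)·86.3/3485 = 0.0035140608.
Sum = 0.098477228.

0.0985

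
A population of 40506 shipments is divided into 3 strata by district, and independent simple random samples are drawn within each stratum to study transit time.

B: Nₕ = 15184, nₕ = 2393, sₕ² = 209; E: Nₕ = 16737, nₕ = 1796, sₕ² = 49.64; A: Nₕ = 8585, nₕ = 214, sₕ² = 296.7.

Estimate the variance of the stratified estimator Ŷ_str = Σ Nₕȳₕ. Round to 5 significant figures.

Var(Ŷ_str) = Σₕ Nₕ²(1 − fₕ)sₕ²/nₕ.
B: 15184²·(1 − 2393/15184)·209/2393 = 1.6962673 × 10^7.
E: 16737²·(1 − 1796/16737)·49.64/1796 = 6.9116657 × 10^6.
A: 8585²·(1 − 214/8585)·296.7/214 = 9.9637177 × 10^7.
Sum = 1.2351152 × 10^8.

1.2351 × 10^8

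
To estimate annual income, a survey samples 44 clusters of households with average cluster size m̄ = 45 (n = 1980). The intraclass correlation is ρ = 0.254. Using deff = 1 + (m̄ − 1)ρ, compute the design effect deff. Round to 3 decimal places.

deff = 1 + (45 − 1)·0.254 = 1 + 11.176 = 12.176.

12.176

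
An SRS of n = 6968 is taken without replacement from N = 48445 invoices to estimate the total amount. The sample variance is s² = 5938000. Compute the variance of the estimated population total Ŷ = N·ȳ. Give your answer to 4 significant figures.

Var(Ŷ) = N²·Var(ȳ) = N²·(1 − n/N)·s²/n.
f = 6968/48445 = 0.14383321; Var(ȳ) = 0.85616679·5938000/6968 = 729.60941.
Var(Ŷ) = 48445² · 729.60941 = 1.7123335 × 10^12.

1.712 × 10^12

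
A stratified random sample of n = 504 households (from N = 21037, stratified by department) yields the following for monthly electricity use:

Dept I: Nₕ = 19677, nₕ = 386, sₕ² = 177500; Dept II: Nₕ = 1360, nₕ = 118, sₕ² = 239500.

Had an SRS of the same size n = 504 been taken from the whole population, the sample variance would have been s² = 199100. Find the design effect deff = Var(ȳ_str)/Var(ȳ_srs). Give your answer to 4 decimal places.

Var(ȳ_str) = Σ Wₕ²(1−fₕ)sₕ²/nₕ with Wₕ = Nₕ/21037:
  Dept I: (19677/21037)²·(1−386/19677)·177500/386 = 394.41831
  Dept II: (1360/21037)²·(1−118/1360)·239500/118 = 7.746694
  → Var(ȳ_str) = 402.165.
Var(ȳ_srs) = (1 − 504/21037)·199100/504 = 385.57541.
deff = 402.165 / 385.57541 = 1.0430.

1.0430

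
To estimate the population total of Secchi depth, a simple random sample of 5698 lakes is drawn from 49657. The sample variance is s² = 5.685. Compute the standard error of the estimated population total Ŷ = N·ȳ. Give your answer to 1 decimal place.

1475.8

Var(Ŷ) = N²·Var(ȳ) = N²·(1 − n/N)·s²/n.
f = 5698/49657 = 0.11474717; Var(ȳ) = 0.88525283·5.685/5698 = 8.8323313 × 10^-4.
Var(Ŷ) = 49657² · (8.8323313 × 10^-4) = 2.1778918 × 10^6.
SE(Ŷ) = √(2.1778918 × 10^6) = 1475.8.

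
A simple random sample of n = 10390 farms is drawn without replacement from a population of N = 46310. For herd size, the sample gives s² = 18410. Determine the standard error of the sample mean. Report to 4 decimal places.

1.1723

Under SRS without replacement, Var(ȳ) = (1 − f)·s²/n with f = n/N = 10390/46310 = 0.22435759.
Var(ȳ) = (1 − 0.22435759)·18410/10390 = 0.77564241·1.7718961 = 1.3743577.
SE(ȳ) = √(1.3743577) = 1.1723.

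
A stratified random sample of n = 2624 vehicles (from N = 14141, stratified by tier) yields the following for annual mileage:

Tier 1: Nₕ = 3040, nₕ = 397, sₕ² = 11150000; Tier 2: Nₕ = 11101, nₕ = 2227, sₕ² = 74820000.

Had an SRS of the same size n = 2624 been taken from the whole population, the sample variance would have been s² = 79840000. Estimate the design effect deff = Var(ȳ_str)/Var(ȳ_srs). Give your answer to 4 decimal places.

0.7134

Var(ȳ_str) = Σ Wₕ²(1−fₕ)sₕ²/nₕ with Wₕ = Nₕ/14141:
  Tier 1: (3040/14141)²·(1−397/3040)·11150000/397 = 1128.4826
  Tier 2: (11101/14141)²·(1−2227/11101)·74820000/2227 = 16550.792
  → Var(ȳ_str) = 17679.275.
Var(ȳ_srs) = (1 − 2624/14141)·79840000/2624 = 24780.835.
deff = 17679.275 / 24780.835 = 0.7134.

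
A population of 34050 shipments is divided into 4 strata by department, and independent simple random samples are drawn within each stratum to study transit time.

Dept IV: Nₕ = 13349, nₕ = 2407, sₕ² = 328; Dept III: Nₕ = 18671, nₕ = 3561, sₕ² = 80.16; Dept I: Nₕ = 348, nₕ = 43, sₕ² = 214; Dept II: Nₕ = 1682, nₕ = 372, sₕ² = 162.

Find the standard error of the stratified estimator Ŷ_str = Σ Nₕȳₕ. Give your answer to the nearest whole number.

5267

Var(Ŷ_str) = Σₕ Nₕ²(1 − fₕ)sₕ²/nₕ.
Dept IV: 13349²·(1 − 2407/13349)·328/2407 = 1.990413 × 10^7.
Dept III: 18671²·(1 − 3561/18671)·80.16/3561 = 6.3506441 × 10^6.
Dept I: 348²·(1 − 43/348)·214/43 = 528231.63.
Dept II: 1682²·(1 − 372/1682)·162/372 = 959553.87.
Sum = 2.774256 × 10^7.
SE = √(2.774256 × 10^7) = 5267.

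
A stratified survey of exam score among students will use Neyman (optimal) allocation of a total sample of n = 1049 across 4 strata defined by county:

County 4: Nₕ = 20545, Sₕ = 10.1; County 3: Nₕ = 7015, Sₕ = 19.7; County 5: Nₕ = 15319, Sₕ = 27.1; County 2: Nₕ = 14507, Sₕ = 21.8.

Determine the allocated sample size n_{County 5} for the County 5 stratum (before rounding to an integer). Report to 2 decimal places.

404.32

Neyman allocation: nₕ = n·NₕSₕ / Σⱼ NⱼSⱼ.
Σ NⱼSⱼ = 20545·10.1 + 7015·19.7 + 15319·27.1 + 14507·21.8 = 1.0770975 × 10^6.
n_{County 5} = 1049·15319·27.1 / (1.0770975 × 10^6) = 404.32.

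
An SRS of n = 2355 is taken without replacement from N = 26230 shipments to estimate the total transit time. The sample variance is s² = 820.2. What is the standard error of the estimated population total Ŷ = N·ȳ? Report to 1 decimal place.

Var(Ŷ) = N²·Var(ȳ) = N²·(1 − n/N)·s²/n.
f = 2355/26230 = 0.08978269; Var(ȳ) = 0.91021731·820.2/2355 = 0.31701072.
Var(Ŷ) = 26230² · 0.31701072 = 2.1810746 × 10^8.
SE(Ŷ) = √(2.1810746 × 10^8) = 14768.5.

14768.5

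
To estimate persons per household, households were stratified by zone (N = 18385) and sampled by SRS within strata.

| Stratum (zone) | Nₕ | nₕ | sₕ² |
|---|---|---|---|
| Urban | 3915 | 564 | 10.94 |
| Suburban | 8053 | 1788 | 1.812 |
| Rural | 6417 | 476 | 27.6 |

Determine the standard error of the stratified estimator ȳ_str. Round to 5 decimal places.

Var(ȳ_str) = Σₕ Wₕ²(1 − fₕ)sₕ²/nₕ with Wₕ = Nₕ/N, N = 18385.
Urban: Wₕ = 0.21294534; term = 0.21294534²·(1 − 0.14406130)·10.94/564 = 7.5286506 × 10^-4.
Suburban: Wₕ = 0.43802013; term = 0.43802013²·(1 − 0.22202906)·1.812/1788 = 1.512663 × 10^-4.
Rural: Wₕ = 0.34903454; term = 0.34903454²·(1 − 0.07417796)·27.6/476 = 0.0065398299.
Sum = 0.0074439613.
SE = √(0.0074439613) = 0.08628.

0.08628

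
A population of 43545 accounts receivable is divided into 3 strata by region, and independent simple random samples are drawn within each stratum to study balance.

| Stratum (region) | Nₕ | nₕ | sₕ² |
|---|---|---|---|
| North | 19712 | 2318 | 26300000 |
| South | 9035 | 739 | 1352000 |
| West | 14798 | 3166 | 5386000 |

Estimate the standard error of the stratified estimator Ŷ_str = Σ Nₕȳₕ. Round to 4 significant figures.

Var(Ŷ_str) = Σₕ Nₕ²(1 − fₕ)sₕ²/nₕ.
North: 19712²·(1 − 2318/19712)·26300000/2318 = 3.8902049 × 10^12.
South: 9035²·(1 − 739/9035)·1352000/739 = 1.3712895 × 10^11.
West: 14798²·(1 − 3166/14798)·5386000/3166 = 2.9282817 × 10^11.
Sum = 4.320162 × 10^12.
SE = √(4.320162 × 10^12) = 2.078 × 10^6.

2.078 × 10^6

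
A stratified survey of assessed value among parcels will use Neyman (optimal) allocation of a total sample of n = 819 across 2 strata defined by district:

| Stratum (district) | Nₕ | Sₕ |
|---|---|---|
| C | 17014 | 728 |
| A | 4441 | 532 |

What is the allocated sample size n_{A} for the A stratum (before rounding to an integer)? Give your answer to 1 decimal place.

Neyman allocation: nₕ = n·NₕSₕ / Σⱼ NⱼSⱼ.
Σ NⱼSⱼ = 17014·728 + 4441·532 = 1.4748804 × 10^7.
n_{A} = 819·4441·532 / (1.4748804 × 10^7) = 131.2.

131.2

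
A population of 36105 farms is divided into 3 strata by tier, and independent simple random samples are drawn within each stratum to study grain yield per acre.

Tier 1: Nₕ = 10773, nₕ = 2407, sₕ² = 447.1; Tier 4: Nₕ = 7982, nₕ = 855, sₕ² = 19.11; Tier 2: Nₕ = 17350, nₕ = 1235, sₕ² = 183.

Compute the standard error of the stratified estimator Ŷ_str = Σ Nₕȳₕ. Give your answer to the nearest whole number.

7710

Var(Ŷ_str) = Σₕ Nₕ²(1 − fₕ)sₕ²/nₕ.
Tier 1: 10773²·(1 − 2407/10773)·447.1/2407 = 1.6741066 × 10^7.
Tier 4: 7982²·(1 − 855/7982)·19.11/855 = 1.2714903 × 10^6.
Tier 2: 17350²·(1 − 1235/17350)·183/1235 = 4.1429903 × 10^7.
Sum = 5.9442459 × 10^7.
SE = √(5.9442459 × 10^7) = 7710.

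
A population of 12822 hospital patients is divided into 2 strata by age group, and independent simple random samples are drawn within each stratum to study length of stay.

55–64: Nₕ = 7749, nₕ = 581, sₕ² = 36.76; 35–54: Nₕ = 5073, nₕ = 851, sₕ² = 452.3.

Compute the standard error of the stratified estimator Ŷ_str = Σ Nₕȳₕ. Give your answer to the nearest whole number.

Var(Ŷ_str) = Σₕ Nₕ²(1 − fₕ)sₕ²/nₕ.
55–64: 7749²·(1 − 581/7749)·36.76/581 = 3.5143339 × 10^6.
35–54: 5073²·(1 − 851/5073)·452.3/851 = 1.1383613 × 10^7.
Sum = 1.4897947 × 10^7.
SE = √(1.4897947 × 10^7) = 3860.

3860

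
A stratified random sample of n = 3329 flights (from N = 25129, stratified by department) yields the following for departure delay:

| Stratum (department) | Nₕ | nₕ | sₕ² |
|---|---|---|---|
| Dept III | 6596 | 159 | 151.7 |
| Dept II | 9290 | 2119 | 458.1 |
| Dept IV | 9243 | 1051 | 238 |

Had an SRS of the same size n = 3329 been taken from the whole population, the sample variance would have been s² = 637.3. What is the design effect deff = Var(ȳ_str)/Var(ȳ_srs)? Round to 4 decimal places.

Var(ȳ_str) = Σ Wₕ²(1−fₕ)sₕ²/nₕ with Wₕ = Nₕ/25129:
  Dept III: (6596/25129)²·(1−159/6596)·151.7/159 = 0.064150818
  Dept II: (9290/25129)²·(1−2119/9290)·458.1/2119 = 0.022807325
  Dept IV: (9243/25129)²·(1−1051/9243)·238/1051 = 0.027153557
  → Var(ȳ_str) = 0.1141117.
Var(ȳ_srs) = (1 − 3329/25129)·637.3/3329 = 0.16607773.
deff = 0.1141117 / 0.16607773 = 0.6871.

0.6871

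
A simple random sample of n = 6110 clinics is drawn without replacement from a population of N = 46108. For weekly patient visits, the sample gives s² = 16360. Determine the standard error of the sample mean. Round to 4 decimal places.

1.5241

Under SRS without replacement, Var(ȳ) = (1 − f)·s²/n with f = n/N = 6110/46108 = 0.13251496.
Var(ȳ) = (1 − 0.13251496)·16360/6110 = 0.86748504·2.6775777 = 2.3227586.
SE(ȳ) = √(2.3227586) = 1.5241.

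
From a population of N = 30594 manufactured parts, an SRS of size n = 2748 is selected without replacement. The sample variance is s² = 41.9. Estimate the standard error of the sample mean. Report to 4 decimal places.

Under SRS without replacement, Var(ȳ) = (1 − f)·s²/n with f = n/N = 2748/30594 = 0.08982153.
Var(ȳ) = (1 − 0.08982153)·41.9/2748 = 0.91017847·0.015247453 = 0.013877903.
SE(ȳ) = √(0.013877903) = 0.1178.

0.1178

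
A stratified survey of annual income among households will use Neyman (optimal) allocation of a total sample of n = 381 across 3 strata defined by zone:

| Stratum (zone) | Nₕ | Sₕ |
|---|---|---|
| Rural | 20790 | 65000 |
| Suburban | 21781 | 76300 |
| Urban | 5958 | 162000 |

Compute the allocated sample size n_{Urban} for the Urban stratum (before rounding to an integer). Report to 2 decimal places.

Neyman allocation: nₕ = n·NₕSₕ / Σⱼ NⱼSⱼ.
Σ NⱼSⱼ = 20790·65000 + 21781·76300 + 5958·162000 = 3.9784363 × 10^9.
n_{Urban} = 381·5958·162000 / (3.9784363 × 10^9) = 92.43.

92.43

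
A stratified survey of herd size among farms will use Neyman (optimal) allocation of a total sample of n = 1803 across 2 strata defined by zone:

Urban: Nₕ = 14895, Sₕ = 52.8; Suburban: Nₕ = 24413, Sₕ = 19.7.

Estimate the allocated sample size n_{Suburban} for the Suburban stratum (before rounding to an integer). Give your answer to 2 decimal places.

684.18

Neyman allocation: nₕ = n·NₕSₕ / Σⱼ NⱼSⱼ.
Σ NⱼSⱼ = 14895·52.8 + 24413·19.7 = 1.2673921 × 10^6.
n_{Suburban} = 1803·24413·19.7 / (1.2673921 × 10^6) = 684.18.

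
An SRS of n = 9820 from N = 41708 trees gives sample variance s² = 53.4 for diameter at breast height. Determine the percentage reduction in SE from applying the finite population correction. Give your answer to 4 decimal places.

12.5612

f = n/N = 9820/41708 = 0.23544644.
SE_no-fpc = √(s²/n) = 0.073741995; SE_fpc = √((1−f)s²/n) = 0.064479082.
Ratio = √(1−f) = 0.87438754. Reduction = 100·(1 − 0.87438754) = 12.5612%.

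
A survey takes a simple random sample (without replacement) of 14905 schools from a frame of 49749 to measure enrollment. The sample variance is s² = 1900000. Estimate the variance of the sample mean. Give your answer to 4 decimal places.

Under SRS without replacement, Var(ȳ) = (1 − f)·s²/n with f = n/N = 14905/49749 = 0.29960401.
Var(ȳ) = (1 − 0.29960401)·1900000/14905 = 0.70039599·127.474 = 89.28228.

89.2823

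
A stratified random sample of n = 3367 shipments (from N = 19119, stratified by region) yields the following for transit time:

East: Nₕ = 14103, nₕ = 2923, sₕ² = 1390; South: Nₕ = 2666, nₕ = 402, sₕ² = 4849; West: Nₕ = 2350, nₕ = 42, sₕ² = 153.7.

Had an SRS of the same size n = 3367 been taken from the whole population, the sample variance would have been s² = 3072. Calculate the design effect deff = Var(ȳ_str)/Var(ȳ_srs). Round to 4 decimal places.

0.6101

Var(ȳ_str) = Σ Wₕ²(1−fₕ)sₕ²/nₕ with Wₕ = Nₕ/19119:
  East: (14103/19119)²·(1−2923/14103)·1390/2923 = 0.20512044
  South: (2666/19119)²·(1−402/2666)·4849/402 = 0.19917387
  West: (2350/19119)²·(1−42/2350)·153.7/42 = 0.054299758
  → Var(ȳ_str) = 0.45859407.
Var(ȳ_srs) = (1 − 3367/19119)·3072/3367 = 0.75170705.
deff = 0.45859407 / 0.75170705 = 0.6101.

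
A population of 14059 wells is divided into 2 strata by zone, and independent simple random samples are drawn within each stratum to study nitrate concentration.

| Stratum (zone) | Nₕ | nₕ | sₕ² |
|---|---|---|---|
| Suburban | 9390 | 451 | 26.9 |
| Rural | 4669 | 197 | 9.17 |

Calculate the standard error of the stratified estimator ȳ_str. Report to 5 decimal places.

0.17391

Var(ȳ_str) = Σₕ Wₕ²(1 − fₕ)sₕ²/nₕ with Wₕ = Nₕ/N, N = 14059.
Suburban: Wₕ = 0.66789957; term = 0.66789957²·(1 − 0.04802982)·26.9/451 = 0.025329196.
Rural: Wₕ = 0.33210043; term = 0.33210043²·(1 − 0.04219319)·9.17/197 = 0.0049172231.
Sum = 0.030246419.
SE = √(0.030246419) = 0.17391.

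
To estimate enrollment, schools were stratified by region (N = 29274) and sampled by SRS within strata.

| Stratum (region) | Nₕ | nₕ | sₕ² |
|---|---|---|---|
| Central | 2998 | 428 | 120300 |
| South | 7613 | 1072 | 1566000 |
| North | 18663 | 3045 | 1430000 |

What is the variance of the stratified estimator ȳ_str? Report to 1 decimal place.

Var(ȳ_str) = Σₕ Wₕ²(1 − fₕ)sₕ²/nₕ with Wₕ = Nₕ/N, N = 29274.
Central: Wₕ = 0.10241170; term = 0.10241170²·(1 − 0.14276184)·120300/428 = 2.5271003.
South: Wₕ = 0.26006012; term = 0.26006012²·(1 − 0.14081177)·1566000/1072 = 84.885364.
North: Wₕ = 0.63752818; term = 0.63752818²·(1 − 0.16315705)·1430000/3045 = 159.73183.
Sum = 247.14429.

247.1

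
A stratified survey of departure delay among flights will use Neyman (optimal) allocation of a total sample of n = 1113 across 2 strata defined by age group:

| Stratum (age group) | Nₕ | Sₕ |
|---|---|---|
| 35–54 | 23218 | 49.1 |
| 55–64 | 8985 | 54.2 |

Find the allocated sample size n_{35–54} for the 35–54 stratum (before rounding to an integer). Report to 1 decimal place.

Neyman allocation: nₕ = n·NₕSₕ / Σⱼ NⱼSⱼ.
Σ NⱼSⱼ = 23218·49.1 + 8985·54.2 = 1.6269908 × 10^6.
n_{35–54} = 1113·23218·49.1 / (1.6269908 × 10^6) = 779.9.

779.9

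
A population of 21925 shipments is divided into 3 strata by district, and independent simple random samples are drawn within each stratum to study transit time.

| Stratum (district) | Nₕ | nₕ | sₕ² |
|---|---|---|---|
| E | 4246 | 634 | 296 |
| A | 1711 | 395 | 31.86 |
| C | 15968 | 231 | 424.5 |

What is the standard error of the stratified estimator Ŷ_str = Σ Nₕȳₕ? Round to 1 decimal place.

21659.3

Var(Ŷ_str) = Σₕ Nₕ²(1 − fₕ)sₕ²/nₕ.
E: 4246²·(1 − 634/4246)·296/634 = 7.160283 × 10^6.
A: 1711²·(1 − 395/1711)·31.86/395 = 181616.2.
C: 15968²·(1 − 231/15968)·424.5/231 = 4.6178326 × 10^8.
Sum = 4.6912516 × 10^8.
SE = √(4.6912516 × 10^8) = 21659.3.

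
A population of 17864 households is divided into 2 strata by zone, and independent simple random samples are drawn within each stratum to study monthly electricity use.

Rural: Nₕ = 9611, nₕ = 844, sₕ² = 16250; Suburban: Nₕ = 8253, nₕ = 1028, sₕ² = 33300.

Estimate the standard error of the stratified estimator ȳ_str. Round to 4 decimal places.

3.3371

Var(ȳ_str) = Σₕ Wₕ²(1 − fₕ)sₕ²/nₕ with Wₕ = Nₕ/N, N = 17864.
Rural: Wₕ = 0.53800940; term = 0.53800940²·(1 − 0.08781604)·16250/844 = 5.08362.
Suburban: Wₕ = 0.46199060; term = 0.46199060²·(1 − 0.12456077)·33300/1028 = 6.0526198.
Sum = 11.13624.
SE = √(11.13624) = 3.3371.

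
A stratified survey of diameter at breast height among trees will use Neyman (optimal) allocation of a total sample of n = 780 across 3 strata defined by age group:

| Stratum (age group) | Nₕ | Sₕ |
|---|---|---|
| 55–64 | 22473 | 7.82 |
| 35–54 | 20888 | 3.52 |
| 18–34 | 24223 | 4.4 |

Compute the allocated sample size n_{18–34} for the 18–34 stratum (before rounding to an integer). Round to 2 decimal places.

Neyman allocation: nₕ = n·NₕSₕ / Σⱼ NⱼSⱼ.
Σ NⱼSⱼ = 22473·7.82 + 20888·3.52 + 24223·4.4 = 355845.82.
n_{18–34} = 780·24223·4.4 / 355845.82 = 233.62.

233.62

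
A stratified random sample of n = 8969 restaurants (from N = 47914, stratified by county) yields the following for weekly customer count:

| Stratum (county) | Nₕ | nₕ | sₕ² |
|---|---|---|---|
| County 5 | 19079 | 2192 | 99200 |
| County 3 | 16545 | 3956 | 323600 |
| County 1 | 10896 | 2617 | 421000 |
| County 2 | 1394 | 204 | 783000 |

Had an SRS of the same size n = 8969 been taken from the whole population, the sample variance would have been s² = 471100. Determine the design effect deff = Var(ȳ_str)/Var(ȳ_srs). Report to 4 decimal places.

0.5356

Var(ȳ_str) = Σ Wₕ²(1−fₕ)sₕ²/nₕ with Wₕ = Nₕ/47914:
  County 5: (19079/47914)²·(1−2192/19079)·99200/2192 = 6.3511793
  County 3: (16545/47914)²·(1−3956/16545)·323600/3956 = 7.4213921
  County 1: (10896/47914)²·(1−2617/10896)·421000/2617 = 6.3211849
  County 2: (1394/47914)²·(1−204/1394)·783000/204 = 2.7734253
  → Var(ȳ_str) = 22.867182.
Var(ȳ_srs) = (1 − 8969/47914)·471100/8969 = 42.693166.
deff = 22.867182 / 42.693166 = 0.5356.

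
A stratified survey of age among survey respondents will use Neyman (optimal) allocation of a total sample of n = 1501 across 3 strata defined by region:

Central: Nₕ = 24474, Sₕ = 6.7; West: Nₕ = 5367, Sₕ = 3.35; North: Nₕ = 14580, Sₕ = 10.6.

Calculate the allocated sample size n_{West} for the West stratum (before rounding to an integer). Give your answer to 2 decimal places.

80.20

Neyman allocation: nₕ = n·NₕSₕ / Σⱼ NⱼSⱼ.
Σ NⱼSⱼ = 24474·6.7 + 5367·3.35 + 14580·10.6 = 336503.25.
n_{West} = 1501·5367·3.35 / 336503.25 = 80.20.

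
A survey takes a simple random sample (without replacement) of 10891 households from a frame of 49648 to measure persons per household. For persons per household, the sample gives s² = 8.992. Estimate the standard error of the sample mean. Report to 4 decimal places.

0.0254

Under SRS without replacement, Var(ȳ) = (1 − f)·s²/n with f = n/N = 10891/49648 = 0.21936432.
Var(ȳ) = (1 − 0.21936432)·8.992/10891 = 0.78063568·8.2563585 × 10^-4 = 6.445208 × 10^-4.
SE(ȳ) = √(6.445208 × 10^-4) = 0.0254.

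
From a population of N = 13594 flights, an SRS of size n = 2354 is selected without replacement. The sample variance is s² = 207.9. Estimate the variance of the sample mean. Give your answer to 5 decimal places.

0.07302

Under SRS without replacement, Var(ȳ) = (1 − f)·s²/n with f = n/N = 2354/13594 = 0.17316463.
Var(ȳ) = (1 − 0.17316463)·207.9/2354 = 0.82683537·0.088317757 = 0.073024245.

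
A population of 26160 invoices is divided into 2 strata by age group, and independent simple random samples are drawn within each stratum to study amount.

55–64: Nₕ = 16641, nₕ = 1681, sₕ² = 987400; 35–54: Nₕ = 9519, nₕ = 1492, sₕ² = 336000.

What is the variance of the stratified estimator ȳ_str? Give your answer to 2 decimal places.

Var(ȳ_str) = Σₕ Wₕ²(1 − fₕ)sₕ²/nₕ with Wₕ = Nₕ/N, N = 26160.
55–64: Wₕ = 0.63612385; term = 0.63612385²·(1 − 0.10101556)·987400/1681 = 213.67856.
35–54: Wₕ = 0.36387615; term = 0.36387615²·(1 − 0.15673915)·336000/1492 = 25.144301.
Sum = 238.82286.

238.82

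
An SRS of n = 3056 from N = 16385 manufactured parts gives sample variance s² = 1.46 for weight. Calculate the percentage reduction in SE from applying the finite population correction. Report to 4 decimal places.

9.8064

f = n/N = 3056/16385 = 0.18651205.
SE_no-fpc = √(s²/n) = 0.021857463; SE_fpc = √((1−f)s²/n) = 0.019714026.
Ratio = √(1−f) = 0.90193567. Reduction = 100·(1 − 0.90193567) = 9.8064%.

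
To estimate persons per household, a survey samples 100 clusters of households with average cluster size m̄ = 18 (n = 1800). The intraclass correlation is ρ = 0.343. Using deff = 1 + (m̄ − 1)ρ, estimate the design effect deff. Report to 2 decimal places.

deff = 1 + (18 − 1)·0.343 = 1 + 5.831 = 6.831.

6.83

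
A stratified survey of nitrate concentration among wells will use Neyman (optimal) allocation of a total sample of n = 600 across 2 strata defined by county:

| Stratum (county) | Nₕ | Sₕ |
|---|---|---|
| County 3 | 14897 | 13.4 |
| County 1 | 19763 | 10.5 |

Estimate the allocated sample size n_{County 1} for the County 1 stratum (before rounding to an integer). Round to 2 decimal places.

305.82

Neyman allocation: nₕ = n·NₕSₕ / Σⱼ NⱼSⱼ.
Σ NⱼSⱼ = 14897·13.4 + 19763·10.5 = 407131.3.
n_{County 1} = 600·19763·10.5 / 407131.3 = 305.82.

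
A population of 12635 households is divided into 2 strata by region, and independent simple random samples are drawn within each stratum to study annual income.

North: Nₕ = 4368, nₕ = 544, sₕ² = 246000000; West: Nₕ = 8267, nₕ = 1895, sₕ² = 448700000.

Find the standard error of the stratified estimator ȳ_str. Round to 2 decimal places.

Var(ȳ_str) = Σₕ Wₕ²(1 − fₕ)sₕ²/nₕ with Wₕ = Nₕ/N, N = 12635.
North: Wₕ = 0.34570637; term = 0.34570637²·(1 − 0.12454212)·246000000/544 = 47313.626.
West: Wₕ = 0.65429363; term = 0.65429363²·(1 − 0.22922463)·448700000/1895 = 78130.404.
Sum = 125444.03.
SE = √(125444.03) = 354.18.

354.18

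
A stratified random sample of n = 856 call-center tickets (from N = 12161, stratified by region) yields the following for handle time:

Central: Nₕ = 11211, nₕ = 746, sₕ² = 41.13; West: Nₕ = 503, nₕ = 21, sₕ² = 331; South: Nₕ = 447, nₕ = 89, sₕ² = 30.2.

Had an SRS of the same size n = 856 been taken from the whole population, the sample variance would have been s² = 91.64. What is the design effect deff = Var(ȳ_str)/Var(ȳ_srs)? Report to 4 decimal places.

0.7028

Var(ȳ_str) = Σ Wₕ²(1−fₕ)sₕ²/nₕ with Wₕ = Nₕ/12161:
  Central: (11211/12161)²·(1−746/11211)·41.13/746 = 0.043738601
  West: (503/12161)²·(1−21/503)·331/21 = 0.025839562
  South: (447/12161)²·(1−89/447)·30.2/89 = 3.6717145 × 10^-4
  → Var(ȳ_str) = 0.069945334.
Var(ȳ_srs) = (1 − 856/12161)·91.64/856 = 0.09952051.
deff = 0.069945334 / 0.09952051 = 0.7028.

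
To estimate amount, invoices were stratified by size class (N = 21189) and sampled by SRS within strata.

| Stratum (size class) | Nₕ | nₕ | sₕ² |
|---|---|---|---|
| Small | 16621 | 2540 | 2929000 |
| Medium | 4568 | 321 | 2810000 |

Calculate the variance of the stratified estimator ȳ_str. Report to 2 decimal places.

Var(ȳ_str) = Σₕ Wₕ²(1 − fₕ)sₕ²/nₕ with Wₕ = Nₕ/N, N = 21189.
Small: Wₕ = 0.78441644; term = 0.78441644²·(1 − 0.15281872)·2929000/2540 = 601.11198.
Medium: Wₕ = 0.21558356; term = 0.21558356²·(1 − 0.07027145)·2810000/321 = 378.25852.
Sum = 979.3705.

979.37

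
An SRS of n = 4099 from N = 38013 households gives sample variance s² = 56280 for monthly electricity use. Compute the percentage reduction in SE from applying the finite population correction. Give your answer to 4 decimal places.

5.5453

f = n/N = 4099/38013 = 0.10783153.
SE_no-fpc = √(s²/n) = 3.7054255; SE_fpc = √((1−f)s²/n) = 3.4999474.
Ratio = √(1−f) = 0.94454670. Reduction = 100·(1 − 0.94454670) = 5.5453%.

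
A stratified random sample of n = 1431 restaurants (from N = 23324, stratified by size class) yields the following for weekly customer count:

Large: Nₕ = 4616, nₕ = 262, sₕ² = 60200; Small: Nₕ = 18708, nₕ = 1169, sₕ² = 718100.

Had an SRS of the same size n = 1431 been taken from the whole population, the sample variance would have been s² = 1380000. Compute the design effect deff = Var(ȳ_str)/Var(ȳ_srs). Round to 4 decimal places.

Var(ȳ_str) = Σ Wₕ²(1−fₕ)sₕ²/nₕ with Wₕ = Nₕ/23324:
  Large: (4616/23324)²·(1−262/4616)·60200/262 = 8.4887425
  Small: (18708/23324)²·(1−1169/18708)·718100/1169 = 370.5071
  → Var(ȳ_str) = 378.99584.
Var(ȳ_srs) = (1 − 1431/23324)·1380000/1431 = 905.19406.
deff = 378.99584 / 905.19406 = 0.4187.

0.4187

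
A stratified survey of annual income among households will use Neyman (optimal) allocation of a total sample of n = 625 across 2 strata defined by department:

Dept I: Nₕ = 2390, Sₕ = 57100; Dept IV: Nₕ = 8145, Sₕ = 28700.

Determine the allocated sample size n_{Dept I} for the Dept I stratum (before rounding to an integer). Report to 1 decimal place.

Neyman allocation: nₕ = n·NₕSₕ / Σⱼ NⱼSⱼ.
Σ NⱼSⱼ = 2390·57100 + 8145·28700 = 3.702305 × 10^8.
n_{Dept I} = 625·2390·57100 / (3.702305 × 10^8) = 230.4.

230.4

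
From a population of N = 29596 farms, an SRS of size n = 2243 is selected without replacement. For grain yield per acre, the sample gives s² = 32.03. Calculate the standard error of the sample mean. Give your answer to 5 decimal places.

0.11488

Under SRS without replacement, Var(ȳ) = (1 − f)·s²/n with f = n/N = 2243/29596 = 0.07578727.
Var(ȳ) = (1 − 0.07578727)·32.03/2243 = 0.92421273·0.014279982 = 0.013197741.
SE(ȳ) = √(0.013197741) = 0.11488.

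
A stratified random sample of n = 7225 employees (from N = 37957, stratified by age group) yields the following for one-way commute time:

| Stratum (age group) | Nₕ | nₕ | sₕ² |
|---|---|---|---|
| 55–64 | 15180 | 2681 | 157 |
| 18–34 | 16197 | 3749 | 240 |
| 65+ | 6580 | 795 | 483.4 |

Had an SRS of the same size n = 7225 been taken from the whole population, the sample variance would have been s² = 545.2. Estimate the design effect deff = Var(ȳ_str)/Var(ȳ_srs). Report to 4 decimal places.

Var(ȳ_str) = Σ Wₕ²(1−fₕ)sₕ²/nₕ with Wₕ = Nₕ/37957:
  55–64: (15180/37957)²·(1−2681/15180)·157/2681 = 0.007711984
  18–34: (16197/37957)²·(1−3749/16197)·240/3749 = 0.008958725
  65+: (6580/37957)²·(1−795/6580)·483.4/795 = 0.016065158
  → Var(ȳ_str) = 0.032735867.
Var(ȳ_srs) = (1 − 7225/37957)·545.2/7225 = 0.061096586.
deff = 0.032735867 / 0.061096586 = 0.5358.

0.5358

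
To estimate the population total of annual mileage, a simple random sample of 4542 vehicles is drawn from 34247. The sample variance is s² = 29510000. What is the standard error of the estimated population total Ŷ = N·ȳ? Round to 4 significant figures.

Var(Ŷ) = N²·Var(ȳ) = N²·(1 − n/N)·s²/n.
f = 4542/34247 = 0.13262476; Var(ȳ) = 0.86737524·29510000/4542 = 5635.4565.
Var(Ŷ) = 34247² · 5635.4565 = 6.6095847 × 10^12.
SE(Ŷ) = √(6.6095847 × 10^12) = 2.571 × 10^6.

2.571 × 10^6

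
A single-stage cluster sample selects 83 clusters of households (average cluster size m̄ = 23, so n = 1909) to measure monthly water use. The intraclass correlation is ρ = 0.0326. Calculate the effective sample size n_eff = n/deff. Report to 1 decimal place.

deff = 1 + (23 − 1)·0.0326 = 1 + 0.7172 = 1.7172.
n_eff = 1909 / 1.7172 = 1111.7.

1111.7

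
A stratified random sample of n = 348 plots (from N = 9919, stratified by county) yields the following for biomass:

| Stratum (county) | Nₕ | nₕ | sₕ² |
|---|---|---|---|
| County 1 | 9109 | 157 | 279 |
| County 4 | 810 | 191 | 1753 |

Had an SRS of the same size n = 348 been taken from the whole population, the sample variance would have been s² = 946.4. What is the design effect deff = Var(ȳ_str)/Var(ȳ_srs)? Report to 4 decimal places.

0.5791

Var(ȳ_str) = Σ Wₕ²(1−fₕ)sₕ²/nₕ with Wₕ = Nₕ/9919:
  County 1: (9109/9919)²·(1−157/9109)·279/157 = 1.4728535
  County 4: (810/9919)²·(1−191/810)·1753/191 = 0.046772269
  → Var(ȳ_str) = 1.5196258.
Var(ȳ_srs) = (1 − 348/9919)·946.4/348 = 2.6241274.
deff = 1.5196258 / 2.6241274 = 0.5791.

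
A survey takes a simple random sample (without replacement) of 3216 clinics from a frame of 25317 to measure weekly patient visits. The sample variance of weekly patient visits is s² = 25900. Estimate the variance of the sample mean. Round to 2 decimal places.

Under SRS without replacement, Var(ȳ) = (1 − f)·s²/n with f = n/N = 3216/25317 = 0.12702927.
Var(ȳ) = (1 − 0.12702927)·25900/3216 = 0.87297073·8.0534826 = 7.0304546.

7.03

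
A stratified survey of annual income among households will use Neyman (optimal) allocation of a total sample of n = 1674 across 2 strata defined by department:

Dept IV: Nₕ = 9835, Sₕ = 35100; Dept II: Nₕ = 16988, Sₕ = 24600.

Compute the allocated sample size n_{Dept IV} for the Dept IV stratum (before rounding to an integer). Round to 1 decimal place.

757.3

Neyman allocation: nₕ = n·NₕSₕ / Σⱼ NⱼSⱼ.
Σ NⱼSⱼ = 9835·35100 + 16988·24600 = 7.631133 × 10^8.
n_{Dept IV} = 1674·9835·35100 / (7.631133 × 10^8) = 757.3.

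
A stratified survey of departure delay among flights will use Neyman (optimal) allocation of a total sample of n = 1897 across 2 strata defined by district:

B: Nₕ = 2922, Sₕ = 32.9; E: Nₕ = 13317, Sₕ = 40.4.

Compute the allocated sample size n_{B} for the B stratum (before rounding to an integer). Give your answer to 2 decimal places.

287.58

Neyman allocation: nₕ = n·NₕSₕ / Σⱼ NⱼSⱼ.
Σ NⱼSⱼ = 2922·32.9 + 13317·40.4 = 634140.6.
n_{B} = 1897·2922·32.9 / 634140.6 = 287.58.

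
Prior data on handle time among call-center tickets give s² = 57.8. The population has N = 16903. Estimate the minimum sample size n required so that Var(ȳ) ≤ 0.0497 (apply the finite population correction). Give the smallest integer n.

Without fpc, n₀ = s²/D = 57.8/0.0497 = 1162.9779.
With fpc, (1 − n/N)·s²/n ≤ D requires n ≥ n₀/(1 + n₀/N) = 1162.9779/(1 + 1162.9779/16903) = 1088.1124.
Rounding up, n = 1089.

1089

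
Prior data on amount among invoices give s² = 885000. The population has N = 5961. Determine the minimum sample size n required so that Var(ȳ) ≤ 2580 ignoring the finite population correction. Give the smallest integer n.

Without fpc, n₀ = s²/D = 885000/2580 = 343.0233.
Rounding up, n = 344.

344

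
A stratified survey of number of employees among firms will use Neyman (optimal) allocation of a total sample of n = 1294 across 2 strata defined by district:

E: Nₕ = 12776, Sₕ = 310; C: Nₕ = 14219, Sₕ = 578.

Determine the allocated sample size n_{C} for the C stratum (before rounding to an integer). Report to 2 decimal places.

873.20

Neyman allocation: nₕ = n·NₕSₕ / Σⱼ NⱼSⱼ.
Σ NⱼSⱼ = 12776·310 + 14219·578 = 1.2179142 × 10^7.
n_{C} = 1294·14219·578 / (1.2179142 × 10^7) = 873.20.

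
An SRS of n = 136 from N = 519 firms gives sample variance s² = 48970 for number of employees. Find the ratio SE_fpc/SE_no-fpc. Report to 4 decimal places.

0.8590

f = n/N = 136/519 = 0.26204239.
SE_no-fpc = √(s²/n) = 18.975604; SE_fpc = √((1−f)s²/n) = 16.30089.
Ratio = √(1−f) = 0.85904459.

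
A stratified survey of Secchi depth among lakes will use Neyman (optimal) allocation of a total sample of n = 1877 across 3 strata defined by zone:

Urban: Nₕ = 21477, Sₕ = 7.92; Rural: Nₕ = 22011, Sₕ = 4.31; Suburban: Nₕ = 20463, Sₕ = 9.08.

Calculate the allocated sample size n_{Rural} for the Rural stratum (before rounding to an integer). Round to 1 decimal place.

Neyman allocation: nₕ = n·NₕSₕ / Σⱼ NⱼSⱼ.
Σ NⱼSⱼ = 21477·7.92 + 22011·4.31 + 20463·9.08 = 450769.29.
n_{Rural} = 1877·22011·4.31 / 450769.29 = 395.0.

395.0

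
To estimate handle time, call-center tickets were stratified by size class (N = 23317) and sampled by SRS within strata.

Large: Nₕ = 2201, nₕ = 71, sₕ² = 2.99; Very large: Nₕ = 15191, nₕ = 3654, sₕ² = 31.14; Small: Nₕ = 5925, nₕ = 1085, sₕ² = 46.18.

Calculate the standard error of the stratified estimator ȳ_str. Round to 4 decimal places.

Var(ȳ_str) = Σₕ Wₕ²(1 − fₕ)sₕ²/nₕ with Wₕ = Nₕ/N, N = 23317.
Large: Wₕ = 0.09439465; term = 0.09439465²·(1 − 0.03225806)·2.99/71 = 3.6313419 × 10^-4.
Very large: Wₕ = 0.65149891; term = 0.65149891²·(1 − 0.24053716)·31.14/3654 = 0.0027471601.
Small: Wₕ = 0.25410645; term = 0.25410645²·(1 − 0.18312236)·46.18/1085 = 0.0022449804.
Sum = 0.0053552747.
SE = √(0.0053552747) = 0.0732.

0.0732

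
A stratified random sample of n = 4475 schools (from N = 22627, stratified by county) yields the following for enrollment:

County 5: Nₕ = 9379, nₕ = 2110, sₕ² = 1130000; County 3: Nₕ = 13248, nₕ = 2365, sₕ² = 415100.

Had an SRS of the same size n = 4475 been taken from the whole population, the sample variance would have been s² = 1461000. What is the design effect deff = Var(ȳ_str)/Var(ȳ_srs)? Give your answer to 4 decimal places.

Var(ȳ_str) = Σ Wₕ²(1−fₕ)sₕ²/nₕ with Wₕ = Nₕ/22627:
  County 5: (9379/22627)²·(1−2110/9379)·1130000/2110 = 71.313744
  County 3: (13248/22627)²·(1−2365/13248)·415100/2365 = 49.427265
  → Var(ȳ_str) = 120.74101.
Var(ȳ_srs) = (1 − 4475/22627)·1461000/4475 = 261.91157.
deff = 120.74101 / 261.91157 = 0.4610.

0.4610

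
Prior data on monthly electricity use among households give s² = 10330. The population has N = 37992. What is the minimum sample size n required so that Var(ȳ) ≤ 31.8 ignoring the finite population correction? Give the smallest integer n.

325

Without fpc, n₀ = s²/D = 10330/31.8 = 324.8428.
Rounding up, n = 325.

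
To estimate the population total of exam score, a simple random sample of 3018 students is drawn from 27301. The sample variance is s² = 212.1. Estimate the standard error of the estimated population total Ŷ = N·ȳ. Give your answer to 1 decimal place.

Var(Ŷ) = N²·Var(ȳ) = N²·(1 − n/N)·s²/n.
f = 3018/27301 = 0.11054540; Var(ȳ) = 0.88945460·212.1/3018 = 0.062509384.
Var(Ŷ) = 27301² · 0.062509384 = 4.6591032 × 10^7.
SE(Ŷ) = √(4.6591032 × 10^7) = 6825.8.

6825.8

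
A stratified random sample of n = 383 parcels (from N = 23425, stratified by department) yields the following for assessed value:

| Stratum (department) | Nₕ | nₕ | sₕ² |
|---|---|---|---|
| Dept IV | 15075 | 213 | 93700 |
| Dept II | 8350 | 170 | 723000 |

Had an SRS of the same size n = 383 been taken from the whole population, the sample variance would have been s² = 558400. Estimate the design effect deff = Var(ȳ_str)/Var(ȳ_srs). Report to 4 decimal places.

Var(ȳ_str) = Σ Wₕ²(1−fₕ)sₕ²/nₕ with Wₕ = Nₕ/23425:
  Dept IV: (15075/23425)²·(1−213/15075)·93700/213 = 179.61201
  Dept II: (8350/23425)²·(1−170/8350)·723000/170 = 529.38296
  → Var(ȳ_str) = 708.99497.
Var(ȳ_srs) = (1 − 383/23425)·558400/383 = 1434.1257.
deff = 708.99497 / 1434.1257 = 0.4944.

0.4944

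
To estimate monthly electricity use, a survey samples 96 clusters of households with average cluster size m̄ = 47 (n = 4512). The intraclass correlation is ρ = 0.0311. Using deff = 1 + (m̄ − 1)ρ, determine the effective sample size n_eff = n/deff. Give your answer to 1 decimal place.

deff = 1 + (47 − 1)·0.0311 = 1 + 1.4306 = 2.4306.
n_eff = 4512 / 2.4306 = 1856.3.

1856.3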